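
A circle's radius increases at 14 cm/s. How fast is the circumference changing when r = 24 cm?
28π cm/s

C = 2πr
dC/dt = 2π · dr/dt = 2π · 14 = 28π cm/s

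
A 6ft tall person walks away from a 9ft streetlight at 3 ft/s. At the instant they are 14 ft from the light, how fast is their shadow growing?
6 ft/s

By similar triangles: 9/(x+s) = 6/s
Solving: s = 6x/3
ds/dt = 6/3 · dx/dt = 2 · 3 = 6 ft/s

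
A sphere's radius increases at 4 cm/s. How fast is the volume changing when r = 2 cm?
64π cm³/s

V = (4/3)πr³
dV/dt = dV/dr · dr/dt = 4πr² · 4
At r = 2: dV/dt = 64π cm³/s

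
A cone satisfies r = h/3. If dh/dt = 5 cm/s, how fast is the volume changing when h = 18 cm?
180π cm³/s

V = (1/3)π(h/3)²h = πh³/27
dV/dt = πh²/9 · 5
At h = 18: dV/dt = 180π cm³/s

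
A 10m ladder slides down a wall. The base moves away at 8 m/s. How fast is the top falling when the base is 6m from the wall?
6 m/s

x² + y² = 10²
2x·dx/dt + 2y·dy/dt = 0
dy/dt = -x/y · dx/dt = -6/8 · 8 = -6 m/s
The top is descending at 6 m/s.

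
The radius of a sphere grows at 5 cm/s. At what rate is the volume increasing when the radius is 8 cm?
1280π cm³/s

V = (4/3)πr³
dV/dt = dV/dr · dr/dt = 4πr² · 5
At r = 8: dV/dt = 1280π cm³/s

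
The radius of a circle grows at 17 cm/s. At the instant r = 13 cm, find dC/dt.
34π cm/s

C = 2πr
dC/dt = 2π · dr/dt = 2π · 17 = 34π cm/s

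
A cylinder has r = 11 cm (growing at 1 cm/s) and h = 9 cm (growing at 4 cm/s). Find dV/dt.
682π cm³/s

V = πr²h
dV/dt = 2πrh·dr/dt + πr²·dh/dt
= 2π(11)(9)(1) + π(11)²(4)
= 682π cm³/s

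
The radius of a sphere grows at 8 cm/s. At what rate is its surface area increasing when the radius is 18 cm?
1152π cm²/s

S = 4πr²
dS/dt = dS/dr · dr/dt = 8πr · 8
At r = 18: dS/dt = 1152π cm²/s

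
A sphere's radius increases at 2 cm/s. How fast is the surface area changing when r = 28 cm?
448π cm²/s

S = 4πr²
dS/dt = dS/dr · dr/dt = 8πr · 2
At r = 28: dS/dt = 448π cm²/s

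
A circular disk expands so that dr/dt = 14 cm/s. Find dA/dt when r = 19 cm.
532π cm²/s

A = πr²
dA/dt = 2πr · dr/dt = 2π(19)(14) = 532π cm²/s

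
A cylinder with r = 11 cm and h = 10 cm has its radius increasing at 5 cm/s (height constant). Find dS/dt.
320π cm²/s

S = 2πrh + 2πr² (lateral + bases)
dS/dt = (2πh + 4πr)·dr/dt = (2π·10 + 4π·11)·5
= 320π cm²/s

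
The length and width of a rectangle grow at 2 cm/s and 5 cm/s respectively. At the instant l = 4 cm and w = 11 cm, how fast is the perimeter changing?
14 cm/s

P = 2(l + w)
dP/dt = 2(dl/dt + dw/dt) = 2(2 + 5) = 14 cm/s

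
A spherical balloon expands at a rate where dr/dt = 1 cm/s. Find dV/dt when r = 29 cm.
3364π cm³/s

V = (4/3)πr³
dV/dt = dV/dr · dr/dt = 4πr² · 1
At r = 29: dV/dt = 3364π cm³/s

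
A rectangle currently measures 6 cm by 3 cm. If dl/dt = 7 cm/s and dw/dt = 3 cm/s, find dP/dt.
20 cm/s

P = 2(l + w)
dP/dt = 2(dl/dt + dw/dt) = 2(7 + 3) = 20 cm/s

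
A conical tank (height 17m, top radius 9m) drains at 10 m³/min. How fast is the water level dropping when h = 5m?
578/(405π) ≈ 0.4543 m/min

r/h = 9/17, so r = (9/17)h
V = (1/3)πr²h = (1/3)π((9/17)h)²h = (27/289)πh³
dV/dh = (81/289)πh²
dh/dt = (dV/dt)/(dV/dh) = -10/((81/289)π·5²) = -578/(405π) m/min
The level is dropping at 578/(405π) ≈ 0.4543 m/min.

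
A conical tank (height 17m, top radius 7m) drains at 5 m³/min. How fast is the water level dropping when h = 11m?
1445/(5929π) ≈ 0.07758 m/min

r/h = 7/17, so r = (7/17)h
V = (1/3)πr²h = (1/3)π((7/17)h)²h = (49/867)πh³
dV/dh = (49/289)πh²
dh/dt = (dV/dt)/(dV/dh) = -5/((49/289)π·11²) = -1445/(5929π) m/min
The level is dropping at 1445/(5929π) ≈ 0.07758 m/min.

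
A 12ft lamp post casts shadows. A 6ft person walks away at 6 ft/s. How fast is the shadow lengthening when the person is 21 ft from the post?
6 ft/s

By similar triangles: 12/(x+s) = 6/s
Solving: s = 6x/6
ds/dt = 6/6 · dx/dt = 1 · 6 = 6 ft/s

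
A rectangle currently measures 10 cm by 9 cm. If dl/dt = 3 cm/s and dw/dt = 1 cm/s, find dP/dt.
8 cm/s

P = 2(l + w)
dP/dt = 2(dl/dt + dw/dt) = 2(3 + 1) = 8 cm/s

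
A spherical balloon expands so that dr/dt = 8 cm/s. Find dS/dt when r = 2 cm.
128π cm²/s

S = 4πr²
dS/dt = dS/dr · dr/dt = 8πr · 8
At r = 2: dS/dt = 128π cm²/s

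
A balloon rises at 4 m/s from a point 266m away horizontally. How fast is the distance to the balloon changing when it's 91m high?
52√1613/1613 ≈ 1.295 m/s

z² = 266² + y²
z = √(266² + 91²) = 7√1613
dz/dt = y/z · dy/dt = 91/(7√1613) · 4 = 52√1613/1613 ≈ 1.295 m/s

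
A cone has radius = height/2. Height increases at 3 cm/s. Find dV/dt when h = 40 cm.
1200π cm³/s

V = (1/3)π(h/2)²h = πh³/12
dV/dt = πh²/4 · 3
At h = 40: dV/dt = 1200π cm³/s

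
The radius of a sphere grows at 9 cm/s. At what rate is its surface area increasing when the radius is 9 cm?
648π cm²/s

S = 4πr²
dS/dt = dS/dr · dr/dt = 8πr · 9
At r = 9: dS/dt = 648π cm²/s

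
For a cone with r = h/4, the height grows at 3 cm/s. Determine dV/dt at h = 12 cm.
27π cm³/s

V = (1/3)π(h/4)²h = πh³/48
dV/dt = πh²/16 · 3
At h = 12: dV/dt = 27π cm³/s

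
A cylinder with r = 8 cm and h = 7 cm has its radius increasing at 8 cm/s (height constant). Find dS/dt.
368π cm²/s

S = 2πrh + 2πr² (lateral + bases)
dS/dt = (2πh + 4πr)·dr/dt = (2π·7 + 4π·8)·8
= 368π cm²/s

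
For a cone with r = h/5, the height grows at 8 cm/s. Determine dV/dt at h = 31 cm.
7688π/25 cm³/s

V = (1/3)π(h/5)²h = πh³/75
dV/dt = πh²/25 · 8
At h = 31: dV/dt = 7688π/25 cm³/s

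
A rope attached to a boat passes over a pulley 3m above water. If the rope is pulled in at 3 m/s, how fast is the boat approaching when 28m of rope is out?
84√31/155 ≈ 3.017 m/s

rope² = x² + 3²
x = √(28² - 3²) = 5√31
dx/dt = (rope/x) · d(rope)/dt = (28/(5√31)) · (-3) = -84√31/155 m/s
The boat approaches at 84√31/155 ≈ 3.017 m/s.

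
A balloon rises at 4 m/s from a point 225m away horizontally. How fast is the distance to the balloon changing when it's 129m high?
86√7474/3737 ≈ 1.99 m/s

z² = 225² + y²
z = √(225² + 129²) = 3√7474
dz/dt = y/z · dy/dt = 129/(3√7474) · 4 = 86√7474/3737 ≈ 1.99 m/s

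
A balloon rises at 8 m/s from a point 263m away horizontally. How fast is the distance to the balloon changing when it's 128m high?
1024√85553/85553 ≈ 3.501 m/s

z² = 263² + y²
z = √(263² + 128²) = √85553
dz/dt = y/z · dy/dt = 128/√85553 · 8 = 1024√85553/85553 ≈ 3.501 m/s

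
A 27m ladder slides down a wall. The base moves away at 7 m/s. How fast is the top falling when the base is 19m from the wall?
133√23/92 ≈ 6.933 m/s

x² + y² = 27²
2x·dx/dt + 2y·dy/dt = 0
dy/dt = -x/y · dx/dt = -19/(4√23) · 7 = -133√23/92 m/s
The top is descending at 133√23/92 ≈ 6.933 m/s.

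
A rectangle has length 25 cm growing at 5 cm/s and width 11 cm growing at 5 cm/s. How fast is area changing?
180 cm²/s

A = lw
dA/dt = w·dl/dt + l·dw/dt = 11·5 + 25·5 = 180 cm²/s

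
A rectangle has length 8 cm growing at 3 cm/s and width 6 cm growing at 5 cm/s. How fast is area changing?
58 cm²/s

A = lw
dA/dt = w·dl/dt + l·dw/dt = 6·3 + 8·5 = 58 cm²/s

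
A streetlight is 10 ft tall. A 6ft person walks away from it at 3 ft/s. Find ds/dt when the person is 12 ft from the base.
9/2 ft/s

By similar triangles: 10/(x+s) = 6/s
Solving: s = 6x/4
ds/dt = 6/4 · dx/dt = 3/2 · 3 = 9/2 ft/s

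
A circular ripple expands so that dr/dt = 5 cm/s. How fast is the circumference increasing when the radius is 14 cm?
10π cm/s

C = 2πr
dC/dt = 2π · dr/dt = 2π · 5 = 10π cm/s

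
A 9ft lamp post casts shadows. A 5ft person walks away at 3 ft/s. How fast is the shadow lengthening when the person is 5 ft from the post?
15/4 ft/s

By similar triangles: 9/(x+s) = 5/s
Solving: s = 5x/4
ds/dt = 5/4 · dx/dt = 5/4 · 3 = 15/4 ft/s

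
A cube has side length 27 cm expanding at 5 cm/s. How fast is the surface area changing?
1620 cm²/s

A = 6s²
dA/dt = 12s · ds/dt = 12·27·5 = 1620 cm²/s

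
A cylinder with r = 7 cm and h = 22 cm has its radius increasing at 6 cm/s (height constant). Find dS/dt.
432π cm²/s

S = 2πrh + 2πr² (lateral + bases)
dS/dt = (2πh + 4πr)·dr/dt = (2π·22 + 4π·7)·6
= 432π cm²/s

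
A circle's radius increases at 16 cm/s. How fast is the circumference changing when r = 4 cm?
32π cm/s

C = 2πr
dC/dt = 2π · dr/dt = 2π · 16 = 32π cm/s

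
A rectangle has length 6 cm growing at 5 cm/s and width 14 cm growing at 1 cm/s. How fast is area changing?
76 cm²/s

A = lw
dA/dt = w·dl/dt + l·dw/dt = 14·5 + 6·1 = 76 cm²/s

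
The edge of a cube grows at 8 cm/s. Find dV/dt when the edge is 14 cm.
4704 cm³/s

V = s³
dV/dt = 3s² · ds/dt = 3·14²·8 = 4704 cm³/s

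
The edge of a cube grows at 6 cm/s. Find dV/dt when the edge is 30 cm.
16200 cm³/s

V = s³
dV/dt = 3s² · ds/dt = 3·30²·6 = 16200 cm³/s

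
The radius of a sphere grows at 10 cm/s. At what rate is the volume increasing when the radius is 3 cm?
360π cm³/s

V = (4/3)πr³
dV/dt = dV/dr · dr/dt = 4πr² · 10
At r = 3: dV/dt = 360π cm³/s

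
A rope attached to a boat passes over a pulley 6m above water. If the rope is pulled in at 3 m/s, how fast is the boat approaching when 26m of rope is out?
39√10/40 ≈ 3.083 m/s

rope² = x² + 6²
x = √(26² - 6²) = 8√10
dx/dt = (rope/x) · d(rope)/dt = (26/(8√10)) · (-3) = -39√10/40 m/s
The boat approaches at 39√10/40 ≈ 3.083 m/s.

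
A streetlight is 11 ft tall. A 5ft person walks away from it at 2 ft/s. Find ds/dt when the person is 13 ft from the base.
5/3 ft/s

By similar triangles: 11/(x+s) = 5/s
Solving: s = 5x/6
ds/dt = 5/6 · dx/dt = 5/6 · 2 = 5/3 ft/s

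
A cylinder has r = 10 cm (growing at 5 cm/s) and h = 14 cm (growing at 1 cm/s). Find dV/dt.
1500π cm³/s

V = πr²h
dV/dt = 2πrh·dr/dt + πr²·dh/dt
= 2π(10)(14)(5) + π(10)²(1)
= 1500π cm³/s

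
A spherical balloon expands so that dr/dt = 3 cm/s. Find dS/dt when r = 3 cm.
72π cm²/s

S = 4πr²
dS/dt = dS/dr · dr/dt = 8πr · 3
At r = 3: dS/dt = 72π cm²/s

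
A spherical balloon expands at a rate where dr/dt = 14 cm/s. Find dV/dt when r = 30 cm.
50400π cm³/s

V = (4/3)πr³
dV/dt = dV/dr · dr/dt = 4πr² · 14
At r = 30: dV/dt = 50400π cm³/s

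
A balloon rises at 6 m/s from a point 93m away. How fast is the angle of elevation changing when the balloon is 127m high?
0.02252 rad/s

tan(θ) = y/93
sec²(θ) · dθ/dt = (1/93) · dy/dt
dθ/dt = cos²(θ)/93 · 6 = 93/(93² + 127²) · 6
dθ/dt = 0.02252 rad/s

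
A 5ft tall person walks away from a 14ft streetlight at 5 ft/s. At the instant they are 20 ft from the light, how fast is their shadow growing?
25/9 ft/s

By similar triangles: 14/(x+s) = 5/s
Solving: s = 5x/9
ds/dt = 5/9 · dx/dt = 5/9 · 5 = 25/9 ft/s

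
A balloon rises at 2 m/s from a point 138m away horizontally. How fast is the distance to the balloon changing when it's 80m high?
80√6361/6361 ≈ 1.003 m/s

z² = 138² + y²
z = √(138² + 80²) = 2√6361
dz/dt = y/z · dy/dt = 80/(2√6361) · 2 = 80√6361/6361 ≈ 1.003 m/s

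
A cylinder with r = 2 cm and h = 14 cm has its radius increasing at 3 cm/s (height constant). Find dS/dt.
108π cm²/s

S = 2πrh + 2πr² (lateral + bases)
dS/dt = (2πh + 4πr)·dr/dt = (2π·14 + 4π·2)·3
= 108π cm²/s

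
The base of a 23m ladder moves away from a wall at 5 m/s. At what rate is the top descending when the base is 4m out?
20√57/171 ≈ 0.883 m/s

x² + y² = 23²
2x·dx/dt + 2y·dy/dt = 0
dy/dt = -x/y · dx/dt = -4/(3√57) · 5 = -20√57/171 m/s
The top is descending at 20√57/171 ≈ 0.883 m/s.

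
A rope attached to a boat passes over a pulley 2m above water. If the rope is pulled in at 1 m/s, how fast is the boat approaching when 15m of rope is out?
15√221/221 ≈ 1.009 m/s

rope² = x² + 2²
x = √(15² - 2²) = √221
dx/dt = (rope/x) · d(rope)/dt = (15/√221) · (-1) = -15√221/221 m/s
The boat approaches at 15√221/221 ≈ 1.009 m/s.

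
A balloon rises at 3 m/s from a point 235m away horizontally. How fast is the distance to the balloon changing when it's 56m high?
168√58361/58361 ≈ 0.6954 m/s

z² = 235² + y²
z = √(235² + 56²) = √58361
dz/dt = y/z · dy/dt = 56/√58361 · 3 = 168√58361/58361 ≈ 0.6954 m/s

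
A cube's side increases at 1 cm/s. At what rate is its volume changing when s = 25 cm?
1875 cm³/s

V = s³
dV/dt = 3s² · ds/dt = 3·25²·1 = 1875 cm³/s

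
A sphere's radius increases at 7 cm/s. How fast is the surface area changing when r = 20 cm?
1120π cm²/s

S = 4πr²
dS/dt = dS/dr · dr/dt = 8πr · 7
At r = 20: dS/dt = 1120π cm²/s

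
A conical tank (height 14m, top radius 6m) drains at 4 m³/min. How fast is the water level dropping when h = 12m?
49/(324π) ≈ 0.04814 m/min

r/h = 6/14, so r = (3/7)h
V = (1/3)πr²h = (1/3)π((3/7)h)²h = (3/49)πh³
dV/dh = (9/49)πh²
dh/dt = (dV/dt)/(dV/dh) = -4/((9/49)π·12²) = -49/(324π) m/min
The level is dropping at 49/(324π) ≈ 0.04814 m/min.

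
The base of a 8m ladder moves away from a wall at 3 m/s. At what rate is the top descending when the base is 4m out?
√3 ≈ 1.732 m/s

x² + y² = 8²
2x·dx/dt + 2y·dy/dt = 0
dy/dt = -x/y · dx/dt = -4/(4√3) · 3 = -√3 m/s
The top is descending at √3 ≈ 1.732 m/s.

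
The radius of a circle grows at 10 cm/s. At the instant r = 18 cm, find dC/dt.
20π cm/s

C = 2πr
dC/dt = 2π · dr/dt = 2π · 10 = 20π cm/s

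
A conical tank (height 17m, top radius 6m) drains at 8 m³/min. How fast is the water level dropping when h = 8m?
289/(288π) ≈ 0.3194 m/min

r/h = 6/17, so r = (6/17)h
V = (1/3)πr²h = (1/3)π((6/17)h)²h = (12/289)πh³
dV/dh = (36/289)πh²
dh/dt = (dV/dt)/(dV/dh) = -8/((36/289)π·8²) = -289/(288π) m/min
The level is dropping at 289/(288π) ≈ 0.3194 m/min.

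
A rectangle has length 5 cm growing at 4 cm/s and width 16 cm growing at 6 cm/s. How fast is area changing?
94 cm²/s

A = lw
dA/dt = w·dl/dt + l·dw/dt = 16·4 + 5·6 = 94 cm²/s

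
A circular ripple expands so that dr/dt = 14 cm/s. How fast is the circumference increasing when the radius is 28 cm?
28π cm/s

C = 2πr
dC/dt = 2π · dr/dt = 2π · 14 = 28π cm/s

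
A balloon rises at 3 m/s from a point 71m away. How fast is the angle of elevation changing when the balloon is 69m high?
0.02173 rad/s

tan(θ) = y/71
sec²(θ) · dθ/dt = (1/71) · dy/dt
dθ/dt = cos²(θ)/71 · 3 = 71/(71² + 69²) · 3
dθ/dt = 0.02173 rad/s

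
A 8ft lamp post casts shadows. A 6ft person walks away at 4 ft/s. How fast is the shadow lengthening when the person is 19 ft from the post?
12 ft/s

By similar triangles: 8/(x+s) = 6/s
Solving: s = 6x/2
ds/dt = 6/2 · dx/dt = 3 · 4 = 12 ft/s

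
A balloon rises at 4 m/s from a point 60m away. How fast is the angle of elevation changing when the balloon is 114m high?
0.014461 rad/s

tan(θ) = y/60
sec²(θ) · dθ/dt = (1/60) · dy/dt
dθ/dt = cos²(θ)/60 · 4 = 60/(60² + 114²) · 4
dθ/dt = 0.014461 rad/s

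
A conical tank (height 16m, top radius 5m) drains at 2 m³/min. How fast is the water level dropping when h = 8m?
8/(25π) ≈ 0.1019 m/min

r/h = 5/16, so r = (5/16)h
V = (1/3)πr²h = (1/3)π((5/16)h)²h = (25/768)πh³
dV/dh = (25/256)πh²
dh/dt = (dV/dt)/(dV/dh) = -2/((25/256)π·8²) = -8/(25π) m/min
The level is dropping at 8/(25π) ≈ 0.1019 m/min.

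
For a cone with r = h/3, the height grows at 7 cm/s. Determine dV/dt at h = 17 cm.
2023π/9 cm³/s

V = (1/3)π(h/3)²h = πh³/27
dV/dt = πh²/9 · 7
At h = 17: dV/dt = 2023π/9 cm³/s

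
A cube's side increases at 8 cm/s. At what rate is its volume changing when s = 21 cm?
10584 cm³/s

V = s³
dV/dt = 3s² · ds/dt = 3·21²·8 = 10584 cm³/s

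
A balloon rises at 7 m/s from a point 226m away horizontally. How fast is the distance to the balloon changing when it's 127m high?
889√67205/67205 ≈ 3.429 m/s

z² = 226² + y²
z = √(226² + 127²) = √67205
dz/dt = y/z · dy/dt = 127/√67205 · 7 = 889√67205/67205 ≈ 3.429 m/s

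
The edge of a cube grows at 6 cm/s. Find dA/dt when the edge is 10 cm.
720 cm²/s

A = 6s²
dA/dt = 12s · ds/dt = 12·10·6 = 720 cm²/s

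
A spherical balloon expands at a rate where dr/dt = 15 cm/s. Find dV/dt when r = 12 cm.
8640π cm³/s

V = (4/3)πr³
dV/dt = dV/dr · dr/dt = 4πr² · 15
At r = 12: dV/dt = 8640π cm³/s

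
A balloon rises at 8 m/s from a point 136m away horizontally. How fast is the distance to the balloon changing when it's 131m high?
1048√35657/35657 ≈ 5.55 m/s

z² = 136² + y²
z = √(136² + 131²) = √35657
dz/dt = y/z · dy/dt = 131/√35657 · 8 = 1048√35657/35657 ≈ 5.55 m/s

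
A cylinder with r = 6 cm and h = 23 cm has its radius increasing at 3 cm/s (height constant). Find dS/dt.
210π cm²/s

S = 2πrh + 2πr² (lateral + bases)
dS/dt = (2πh + 4πr)·dr/dt = (2π·23 + 4π·6)·3
= 210π cm²/s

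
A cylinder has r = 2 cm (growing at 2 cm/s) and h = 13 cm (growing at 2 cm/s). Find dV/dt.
112π cm³/s

V = πr²h
dV/dt = 2πrh·dr/dt + πr²·dh/dt
= 2π(2)(13)(2) + π(2)²(2)
= 112π cm³/s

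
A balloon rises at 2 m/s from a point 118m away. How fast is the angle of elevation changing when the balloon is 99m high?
0.009947 rad/s

tan(θ) = y/118
sec²(θ) · dθ/dt = (1/118) · dy/dt
dθ/dt = cos²(θ)/118 · 2 = 118/(118² + 99²) · 2
dθ/dt = 0.009947 rad/s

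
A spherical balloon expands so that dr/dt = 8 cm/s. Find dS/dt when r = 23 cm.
1472π cm²/s

S = 4πr²
dS/dt = dS/dr · dr/dt = 8πr · 8
At r = 23: dS/dt = 1472π cm²/s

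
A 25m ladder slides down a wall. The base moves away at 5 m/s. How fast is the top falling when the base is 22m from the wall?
110√141/141 ≈ 9.264 m/s

x² + y² = 25²
2x·dx/dt + 2y·dy/dt = 0
dy/dt = -x/y · dx/dt = -22/√141 · 5 = -110√141/141 m/s
The top is descending at 110√141/141 ≈ 9.264 m/s.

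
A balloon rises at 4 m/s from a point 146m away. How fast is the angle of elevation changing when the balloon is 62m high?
0.023211 rad/s

tan(θ) = y/146
sec²(θ) · dθ/dt = (1/146) · dy/dt
dθ/dt = cos²(θ)/146 · 4 = 146/(146² + 62²) · 4
dθ/dt = 0.023211 rad/s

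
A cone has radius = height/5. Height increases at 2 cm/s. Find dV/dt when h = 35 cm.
98π cm³/s

V = (1/3)π(h/5)²h = πh³/75
dV/dt = πh²/25 · 2
At h = 35: dV/dt = 98π cm³/s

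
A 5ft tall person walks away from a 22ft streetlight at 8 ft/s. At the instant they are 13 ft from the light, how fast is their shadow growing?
40/17 ft/s

By similar triangles: 22/(x+s) = 5/s
Solving: s = 5x/17
ds/dt = 5/17 · dx/dt = 5/17 · 8 = 40/17 ft/s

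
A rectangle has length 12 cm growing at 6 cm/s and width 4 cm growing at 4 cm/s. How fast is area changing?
72 cm²/s

A = lw
dA/dt = w·dl/dt + l·dw/dt = 4·6 + 12·4 = 72 cm²/s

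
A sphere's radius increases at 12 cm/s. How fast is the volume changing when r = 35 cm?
58800π cm³/s

V = (4/3)πr³
dV/dt = dV/dr · dr/dt = 4πr² · 12
At r = 35: dV/dt = 58800π cm³/s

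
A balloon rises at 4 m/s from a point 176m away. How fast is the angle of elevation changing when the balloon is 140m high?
0.01392 rad/s

tan(θ) = y/176
sec²(θ) · dθ/dt = (1/176) · dy/dt
dθ/dt = cos²(θ)/176 · 4 = 176/(176² + 140²) · 4
dθ/dt = 0.01392 rad/s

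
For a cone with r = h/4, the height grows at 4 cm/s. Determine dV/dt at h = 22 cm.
121π cm³/s

V = (1/3)π(h/4)²h = πh³/48
dV/dt = πh²/16 · 4
At h = 22: dV/dt = 121π cm³/s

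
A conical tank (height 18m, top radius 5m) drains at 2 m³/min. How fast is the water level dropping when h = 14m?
162/(1225π) ≈ 0.04209 m/min

r/h = 5/18, so r = (5/18)h
V = (1/3)πr²h = (1/3)π((5/18)h)²h = (25/972)πh³
dV/dh = (25/324)πh²
dh/dt = (dV/dt)/(dV/dh) = -2/((25/324)π·14²) = -162/(1225π) m/min
The level is dropping at 162/(1225π) ≈ 0.04209 m/min.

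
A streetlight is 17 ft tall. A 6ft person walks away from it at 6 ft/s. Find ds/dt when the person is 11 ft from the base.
36/11 ft/s

By similar triangles: 17/(x+s) = 6/s
Solving: s = 6x/11
ds/dt = 6/11 · dx/dt = 6/11 · 6 = 36/11 ft/s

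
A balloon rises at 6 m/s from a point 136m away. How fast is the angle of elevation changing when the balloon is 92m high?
0.030267 rad/s

tan(θ) = y/136
sec²(θ) · dθ/dt = (1/136) · dy/dt
dθ/dt = cos²(θ)/136 · 6 = 136/(136² + 92²) · 6
dθ/dt = 0.030267 rad/s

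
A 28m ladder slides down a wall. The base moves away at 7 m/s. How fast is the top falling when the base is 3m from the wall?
21√31/155 ≈ 0.7543 m/s

x² + y² = 28²
2x·dx/dt + 2y·dy/dt = 0
dy/dt = -x/y · dx/dt = -3/(5√31) · 7 = -21√31/155 m/s
The top is descending at 21√31/155 ≈ 0.7543 m/s.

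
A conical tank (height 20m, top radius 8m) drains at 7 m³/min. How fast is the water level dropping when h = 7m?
25/(28π) ≈ 0.2842 m/min

r/h = 8/20, so r = (2/5)h
V = (1/3)πr²h = (1/3)π((2/5)h)²h = (4/75)πh³
dV/dh = (4/25)πh²
dh/dt = (dV/dt)/(dV/dh) = -7/((4/25)π·7²) = -25/(28π) m/min
The level is dropping at 25/(28π) ≈ 0.2842 m/min.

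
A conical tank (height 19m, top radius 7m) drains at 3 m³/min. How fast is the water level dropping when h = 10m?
1083/(4900π) ≈ 0.07035 m/min

r/h = 7/19, so r = (7/19)h
V = (1/3)πr²h = (1/3)π((7/19)h)²h = (49/1083)πh³
dV/dh = (49/361)πh²
dh/dt = (dV/dt)/(dV/dh) = -3/((49/361)π·10²) = -1083/(4900π) m/min
The level is dropping at 1083/(4900π) ≈ 0.07035 m/min.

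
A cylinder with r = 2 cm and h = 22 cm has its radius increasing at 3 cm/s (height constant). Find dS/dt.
156π cm²/s

S = 2πrh + 2πr² (lateral + bases)
dS/dt = (2πh + 4πr)·dr/dt = (2π·22 + 4π·2)·3
= 156π cm²/s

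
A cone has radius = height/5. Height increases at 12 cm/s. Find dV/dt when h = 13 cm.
2028π/25 cm³/s

V = (1/3)π(h/5)²h = πh³/75
dV/dt = πh²/25 · 12
At h = 13: dV/dt = 2028π/25 cm³/s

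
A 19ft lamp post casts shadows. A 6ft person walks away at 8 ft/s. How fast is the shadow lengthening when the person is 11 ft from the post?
48/13 ft/s

By similar triangles: 19/(x+s) = 6/s
Solving: s = 6x/13
ds/dt = 6/13 · dx/dt = 6/13 · 8 = 48/13 ft/s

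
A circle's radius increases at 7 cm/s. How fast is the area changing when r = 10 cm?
140π cm²/s

A = πr²
dA/dt = 2πr · dr/dt = 2π(10)(7) = 140π cm²/s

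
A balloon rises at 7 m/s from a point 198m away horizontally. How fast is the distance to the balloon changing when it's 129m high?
301√6205/6205 ≈ 3.821 m/s

z² = 198² + y²
z = √(198² + 129²) = 3√6205
dz/dt = y/z · dy/dt = 129/(3√6205) · 7 = 301√6205/6205 ≈ 3.821 m/s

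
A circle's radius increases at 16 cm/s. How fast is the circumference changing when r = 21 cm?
32π cm/s

C = 2πr
dC/dt = 2π · dr/dt = 2π · 16 = 32π cm/s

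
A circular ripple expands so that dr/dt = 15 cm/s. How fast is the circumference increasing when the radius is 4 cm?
30π cm/s

C = 2πr
dC/dt = 2π · dr/dt = 2π · 15 = 30π cm/s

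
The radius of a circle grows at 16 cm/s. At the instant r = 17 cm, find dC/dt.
32π cm/s

C = 2πr
dC/dt = 2π · dr/dt = 2π · 16 = 32π cm/s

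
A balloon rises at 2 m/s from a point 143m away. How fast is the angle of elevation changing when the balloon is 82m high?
0.010525 rad/s

tan(θ) = y/143
sec²(θ) · dθ/dt = (1/143) · dy/dt
dθ/dt = cos²(θ)/143 · 2 = 143/(143² + 82²) · 2
dθ/dt = 0.010525 rad/s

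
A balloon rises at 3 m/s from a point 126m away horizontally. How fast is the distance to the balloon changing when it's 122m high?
183√7690/7690 ≈ 2.087 m/s

z² = 126² + y²
z = √(126² + 122²) = 2√7690
dz/dt = y/z · dy/dt = 122/(2√7690) · 3 = 183√7690/7690 ≈ 2.087 m/s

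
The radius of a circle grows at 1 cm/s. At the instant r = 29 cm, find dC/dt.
2π cm/s

C = 2πr
dC/dt = 2π · dr/dt = 2π · 1 = 2π cm/s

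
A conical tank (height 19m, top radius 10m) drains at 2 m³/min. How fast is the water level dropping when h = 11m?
361/(6050π) ≈ 0.01899 m/min

r/h = 10/19, so r = (10/19)h
V = (1/3)πr²h = (1/3)π((10/19)h)²h = (100/1083)πh³
dV/dh = (100/361)πh²
dh/dt = (dV/dt)/(dV/dh) = -2/((100/361)π·11²) = -361/(6050π) m/min
The level is dropping at 361/(6050π) ≈ 0.01899 m/min.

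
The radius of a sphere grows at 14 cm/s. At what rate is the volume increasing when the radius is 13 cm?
9464π cm³/s

V = (4/3)πr³
dV/dt = dV/dr · dr/dt = 4πr² · 14
At r = 13: dV/dt = 9464π cm³/s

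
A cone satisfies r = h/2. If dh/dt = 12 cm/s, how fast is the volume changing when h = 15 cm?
675π cm³/s

V = (1/3)π(h/2)²h = πh³/12
dV/dt = πh²/4 · 12
At h = 15: dV/dt = 675π cm³/s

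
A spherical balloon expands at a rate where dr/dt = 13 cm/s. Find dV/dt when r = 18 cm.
16848π cm³/s

V = (4/3)πr³
dV/dt = dV/dr · dr/dt = 4πr² · 13
At r = 18: dV/dt = 16848π cm³/s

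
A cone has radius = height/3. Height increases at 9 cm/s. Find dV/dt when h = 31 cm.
961π cm³/s

V = (1/3)π(h/3)²h = πh³/27
dV/dt = πh²/9 · 9
At h = 31: dV/dt = 961π cm³/s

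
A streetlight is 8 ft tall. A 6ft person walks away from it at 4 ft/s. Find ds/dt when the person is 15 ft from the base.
12 ft/s

By similar triangles: 8/(x+s) = 6/s
Solving: s = 6x/2
ds/dt = 6/2 · dx/dt = 3 · 4 = 12 ft/s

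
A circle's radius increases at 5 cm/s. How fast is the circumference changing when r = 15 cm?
10π cm/s

C = 2πr
dC/dt = 2π · dr/dt = 2π · 5 = 10π cm/s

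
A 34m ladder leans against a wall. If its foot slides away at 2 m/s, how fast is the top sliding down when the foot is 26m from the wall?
13√30/30 ≈ 2.373 m/s

x² + y² = 34²
2x·dx/dt + 2y·dy/dt = 0
dy/dt = -x/y · dx/dt = -26/(4√30) · 2 = -13√30/30 m/s
The top is descending at 13√30/30 ≈ 2.373 m/s.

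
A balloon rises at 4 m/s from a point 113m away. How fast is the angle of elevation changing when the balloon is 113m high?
0.017699 rad/s

tan(θ) = y/113
sec²(θ) · dθ/dt = (1/113) · dy/dt
dθ/dt = cos²(θ)/113 · 4 = 113/(113² + 113²) · 4
dθ/dt = 0.017699 rad/s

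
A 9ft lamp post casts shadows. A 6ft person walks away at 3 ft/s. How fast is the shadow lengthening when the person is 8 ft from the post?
6 ft/s

By similar triangles: 9/(x+s) = 6/s
Solving: s = 6x/3
ds/dt = 6/3 · dx/dt = 2 · 3 = 6 ft/s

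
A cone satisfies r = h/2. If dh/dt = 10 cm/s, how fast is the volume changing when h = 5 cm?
125π/2 cm³/s

V = (1/3)π(h/2)²h = πh³/12
dV/dt = πh²/4 · 10
At h = 5: dV/dt = 125π/2 cm³/s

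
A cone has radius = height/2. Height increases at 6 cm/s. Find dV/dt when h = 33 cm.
3267π/2 cm³/s

V = (1/3)π(h/2)²h = πh³/12
dV/dt = πh²/4 · 6
At h = 33: dV/dt = 3267π/2 cm³/s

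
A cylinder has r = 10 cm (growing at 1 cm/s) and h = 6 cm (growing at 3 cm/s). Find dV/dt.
420π cm³/s

V = πr²h
dV/dt = 2πrh·dr/dt + πr²·dh/dt
= 2π(10)(6)(1) + π(10)²(3)
= 420π cm³/s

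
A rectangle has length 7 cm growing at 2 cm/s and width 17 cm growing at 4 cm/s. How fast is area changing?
62 cm²/s

A = lw
dA/dt = w·dl/dt + l·dw/dt = 17·2 + 7·4 = 62 cm²/s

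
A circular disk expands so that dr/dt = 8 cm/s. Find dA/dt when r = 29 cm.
464π cm²/s

A = πr²
dA/dt = 2πr · dr/dt = 2π(29)(8) = 464π cm²/s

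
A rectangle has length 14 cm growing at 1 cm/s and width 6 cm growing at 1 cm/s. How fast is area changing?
20 cm²/s

A = lw
dA/dt = w·dl/dt + l·dw/dt = 6·1 + 14·1 = 20 cm²/s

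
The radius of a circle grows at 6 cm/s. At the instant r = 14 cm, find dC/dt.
12π cm/s

C = 2πr
dC/dt = 2π · dr/dt = 2π · 6 = 12π cm/s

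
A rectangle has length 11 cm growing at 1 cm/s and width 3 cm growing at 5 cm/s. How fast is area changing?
58 cm²/s

A = lw
dA/dt = w·dl/dt + l·dw/dt = 3·1 + 11·5 = 58 cm²/s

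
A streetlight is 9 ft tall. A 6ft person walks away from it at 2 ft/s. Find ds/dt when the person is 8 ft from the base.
4 ft/s

By similar triangles: 9/(x+s) = 6/s
Solving: s = 6x/3
ds/dt = 6/3 · dx/dt = 2 · 2 = 4 ft/s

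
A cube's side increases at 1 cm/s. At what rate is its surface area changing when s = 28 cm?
336 cm²/s

A = 6s²
dA/dt = 12s · ds/dt = 12·28·1 = 336 cm²/s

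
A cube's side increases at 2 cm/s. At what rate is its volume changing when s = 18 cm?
1944 cm³/s

V = s³
dV/dt = 3s² · ds/dt = 3·18²·2 = 1944 cm³/s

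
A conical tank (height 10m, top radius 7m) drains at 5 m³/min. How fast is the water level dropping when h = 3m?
500/(441π) ≈ 0.3609 m/min

r/h = 7/10, so r = (7/10)h
V = (1/3)πr²h = (1/3)π((7/10)h)²h = (49/300)πh³
dV/dh = (49/100)πh²
dh/dt = (dV/dt)/(dV/dh) = -5/((49/100)π·3²) = -500/(441π) m/min
The level is dropping at 500/(441π) ≈ 0.3609 m/min.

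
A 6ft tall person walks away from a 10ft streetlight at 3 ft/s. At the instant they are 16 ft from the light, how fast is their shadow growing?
9/2 ft/s

By similar triangles: 10/(x+s) = 6/s
Solving: s = 6x/4
ds/dt = 6/4 · dx/dt = 3/2 · 3 = 9/2 ft/s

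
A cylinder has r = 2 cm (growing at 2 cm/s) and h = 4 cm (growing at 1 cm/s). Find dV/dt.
36π cm³/s

V = πr²h
dV/dt = 2πrh·dr/dt + πr²·dh/dt
= 2π(2)(4)(2) + π(2)²(1)
= 36π cm³/s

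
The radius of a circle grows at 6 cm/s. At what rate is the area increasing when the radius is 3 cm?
36π cm²/s

A = πr²
dA/dt = 2πr · dr/dt = 2π(3)(6) = 36π cm²/s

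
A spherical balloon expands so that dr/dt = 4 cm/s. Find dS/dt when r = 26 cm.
832π cm²/s

S = 4πr²
dS/dt = dS/dr · dr/dt = 8πr · 4
At r = 26: dS/dt = 832π cm²/s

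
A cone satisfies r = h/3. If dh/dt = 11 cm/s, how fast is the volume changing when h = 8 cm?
704π/9 cm³/s

V = (1/3)π(h/3)²h = πh³/27
dV/dt = πh²/9 · 11
At h = 8: dV/dt = 704π/9 cm³/s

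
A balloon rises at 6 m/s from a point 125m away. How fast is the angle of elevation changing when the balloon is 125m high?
0.024 rad/s

tan(θ) = y/125
sec²(θ) · dθ/dt = (1/125) · dy/dt
dθ/dt = cos²(θ)/125 · 6 = 125/(125² + 125²) · 6
dθ/dt = 0.024 rad/s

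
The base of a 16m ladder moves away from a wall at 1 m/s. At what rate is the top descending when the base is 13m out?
13√87/87 ≈ 1.394 m/s

x² + y² = 16²
2x·dx/dt + 2y·dy/dt = 0
dy/dt = -x/y · dx/dt = -13/√87 · 1 = -13√87/87 m/s
The top is descending at 13√87/87 ≈ 1.394 m/s.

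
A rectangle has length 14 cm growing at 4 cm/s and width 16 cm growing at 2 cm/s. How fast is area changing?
92 cm²/s

A = lw
dA/dt = w·dl/dt + l·dw/dt = 16·4 + 14·2 = 92 cm²/s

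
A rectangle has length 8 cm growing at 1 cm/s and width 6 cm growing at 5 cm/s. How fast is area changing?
46 cm²/s

A = lw
dA/dt = w·dl/dt + l·dw/dt = 6·1 + 8·5 = 46 cm²/s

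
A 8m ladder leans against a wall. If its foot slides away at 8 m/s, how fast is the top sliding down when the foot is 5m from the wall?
40√39/39 ≈ 6.405 m/s

x² + y² = 8²
2x·dx/dt + 2y·dy/dt = 0
dy/dt = -x/y · dx/dt = -5/√39 · 8 = -40√39/39 m/s
The top is descending at 40√39/39 ≈ 6.405 m/s.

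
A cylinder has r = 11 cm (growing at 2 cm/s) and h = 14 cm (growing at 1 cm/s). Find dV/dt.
737π cm³/s

V = πr²h
dV/dt = 2πrh·dr/dt + πr²·dh/dt
= 2π(11)(14)(2) + π(11)²(1)
= 737π cm³/s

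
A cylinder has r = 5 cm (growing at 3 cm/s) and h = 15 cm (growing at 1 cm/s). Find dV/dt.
475π cm³/s

V = πr²h
dV/dt = 2πrh·dr/dt + πr²·dh/dt
= 2π(5)(15)(3) + π(5)²(1)
= 475π cm³/s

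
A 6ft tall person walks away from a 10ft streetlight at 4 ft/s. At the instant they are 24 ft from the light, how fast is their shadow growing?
6 ft/s

By similar triangles: 10/(x+s) = 6/s
Solving: s = 6x/4
ds/dt = 6/4 · dx/dt = 3/2 · 4 = 6 ft/s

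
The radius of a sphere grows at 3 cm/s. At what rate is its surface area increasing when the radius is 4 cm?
96π cm²/s

S = 4πr²
dS/dt = dS/dr · dr/dt = 8πr · 3
At r = 4: dS/dt = 96π cm²/s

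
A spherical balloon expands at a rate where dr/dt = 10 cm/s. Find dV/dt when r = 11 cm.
4840π cm³/s

V = (4/3)πr³
dV/dt = dV/dr · dr/dt = 4πr² · 10
At r = 11: dV/dt = 4840π cm³/s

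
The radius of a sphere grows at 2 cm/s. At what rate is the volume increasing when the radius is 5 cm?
200π cm³/s

V = (4/3)πr³
dV/dt = dV/dr · dr/dt = 4πr² · 2
At r = 5: dV/dt = 200π cm³/s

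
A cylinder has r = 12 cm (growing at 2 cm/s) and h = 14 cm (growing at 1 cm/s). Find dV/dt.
816π cm³/s

V = πr²h
dV/dt = 2πrh·dr/dt + πr²·dh/dt
= 2π(12)(14)(2) + π(12)²(1)
= 816π cm³/s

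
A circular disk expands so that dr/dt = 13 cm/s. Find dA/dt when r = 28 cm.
728π cm²/s

A = πr²
dA/dt = 2πr · dr/dt = 2π(28)(13) = 728π cm²/s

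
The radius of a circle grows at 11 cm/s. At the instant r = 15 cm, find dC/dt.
22π cm/s

C = 2πr
dC/dt = 2π · dr/dt = 2π · 11 = 22π cm/s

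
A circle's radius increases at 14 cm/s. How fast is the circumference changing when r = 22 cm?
28π cm/s

C = 2πr
dC/dt = 2π · dr/dt = 2π · 14 = 28π cm/s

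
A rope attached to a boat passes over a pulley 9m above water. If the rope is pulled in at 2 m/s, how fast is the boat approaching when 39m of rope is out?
13√10/20 ≈ 2.055 m/s

rope² = x² + 9²
x = √(39² - 9²) = 12√10
dx/dt = (rope/x) · d(rope)/dt = (39/(12√10)) · (-2) = -13√10/20 m/s
The boat approaches at 13√10/20 ≈ 2.055 m/s.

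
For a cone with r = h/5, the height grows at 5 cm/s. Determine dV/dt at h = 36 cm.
1296π/5 cm³/s

V = (1/3)π(h/5)²h = πh³/75
dV/dt = πh²/25 · 5
At h = 36: dV/dt = 1296π/5 cm³/s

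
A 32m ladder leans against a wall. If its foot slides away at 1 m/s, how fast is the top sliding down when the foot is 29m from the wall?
29√183/183 ≈ 2.144 m/s

x² + y² = 32²
2x·dx/dt + 2y·dy/dt = 0
dy/dt = -x/y · dx/dt = -29/√183 · 1 = -29√183/183 m/s
The top is descending at 29√183/183 ≈ 2.144 m/s.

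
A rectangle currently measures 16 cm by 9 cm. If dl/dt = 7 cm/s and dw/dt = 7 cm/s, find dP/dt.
28 cm/s

P = 2(l + w)
dP/dt = 2(dl/dt + dw/dt) = 2(7 + 7) = 28 cm/s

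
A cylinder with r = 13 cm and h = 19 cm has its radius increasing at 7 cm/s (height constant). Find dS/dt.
630π cm²/s

S = 2πrh + 2πr² (lateral + bases)
dS/dt = (2πh + 4πr)·dr/dt = (2π·19 + 4π·13)·7
= 630π cm²/s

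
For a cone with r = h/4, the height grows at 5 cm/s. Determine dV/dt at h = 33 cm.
5445π/16 cm³/s

V = (1/3)π(h/4)²h = πh³/48
dV/dt = πh²/16 · 5
At h = 33: dV/dt = 5445π/16 cm³/s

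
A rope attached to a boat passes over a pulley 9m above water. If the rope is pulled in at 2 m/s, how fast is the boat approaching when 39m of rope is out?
13√10/20 ≈ 2.055 m/s

rope² = x² + 9²
x = √(39² - 9²) = 12√10
dx/dt = (rope/x) · d(rope)/dt = (39/(12√10)) · (-2) = -13√10/20 m/s
The boat approaches at 13√10/20 ≈ 2.055 m/s.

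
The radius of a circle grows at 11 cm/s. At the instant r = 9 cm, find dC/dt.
22π cm/s

C = 2πr
dC/dt = 2π · dr/dt = 2π · 11 = 22π cm/s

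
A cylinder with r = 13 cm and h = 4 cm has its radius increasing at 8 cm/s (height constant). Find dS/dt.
480π cm²/s

S = 2πrh + 2πr² (lateral + bases)
dS/dt = (2πh + 4πr)·dr/dt = (2π·4 + 4π·13)·8
= 480π cm²/s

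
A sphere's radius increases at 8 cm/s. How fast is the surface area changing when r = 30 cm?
1920π cm²/s

S = 4πr²
dS/dt = dS/dr · dr/dt = 8πr · 8
At r = 30: dS/dt = 1920π cm²/s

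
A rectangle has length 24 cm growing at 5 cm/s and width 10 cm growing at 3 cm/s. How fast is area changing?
122 cm²/s

A = lw
dA/dt = w·dl/dt + l·dw/dt = 10·5 + 24·3 = 122 cm²/s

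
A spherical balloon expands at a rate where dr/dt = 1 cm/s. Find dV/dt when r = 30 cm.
3600π cm³/s

V = (4/3)πr³
dV/dt = dV/dr · dr/dt = 4πr² · 1
At r = 30: dV/dt = 3600π cm³/s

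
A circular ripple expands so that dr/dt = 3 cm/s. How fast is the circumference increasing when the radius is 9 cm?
6π cm/s

C = 2πr
dC/dt = 2π · dr/dt = 2π · 3 = 6π cm/s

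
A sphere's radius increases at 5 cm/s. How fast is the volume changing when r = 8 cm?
1280π cm³/s

V = (4/3)πr³
dV/dt = dV/dr · dr/dt = 4πr² · 5
At r = 8: dV/dt = 1280π cm³/s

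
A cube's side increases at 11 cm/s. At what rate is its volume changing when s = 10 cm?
3300 cm³/s

V = s³
dV/dt = 3s² · ds/dt = 3·10²·11 = 3300 cm³/s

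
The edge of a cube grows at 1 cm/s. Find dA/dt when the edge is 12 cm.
144 cm²/s

A = 6s²
dA/dt = 12s · ds/dt = 12·12·1 = 144 cm²/s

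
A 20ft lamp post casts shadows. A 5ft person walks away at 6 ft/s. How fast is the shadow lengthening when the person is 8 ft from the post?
2 ft/s

By similar triangles: 20/(x+s) = 5/s
Solving: s = 5x/15
ds/dt = 5/15 · dx/dt = 1/3 · 6 = 2 ft/s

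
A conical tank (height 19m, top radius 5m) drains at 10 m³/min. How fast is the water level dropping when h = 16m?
361/(640π) ≈ 0.1795 m/min

r/h = 5/19, so r = (5/19)h
V = (1/3)πr²h = (1/3)π((5/19)h)²h = (25/1083)πh³
dV/dh = (25/361)πh²
dh/dt = (dV/dt)/(dV/dh) = -10/((25/361)π·16²) = -361/(640π) m/min
The level is dropping at 361/(640π) ≈ 0.1795 m/min.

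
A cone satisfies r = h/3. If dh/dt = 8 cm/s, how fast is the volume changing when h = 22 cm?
3872π/9 cm³/s

V = (1/3)π(h/3)²h = πh³/27
dV/dt = πh²/9 · 8
At h = 22: dV/dt = 3872π/9 cm³/s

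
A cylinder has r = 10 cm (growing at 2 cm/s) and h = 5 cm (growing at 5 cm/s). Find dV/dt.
700π cm³/s

V = πr²h
dV/dt = 2πrh·dr/dt + πr²·dh/dt
= 2π(10)(5)(2) + π(10)²(5)
= 700π cm³/s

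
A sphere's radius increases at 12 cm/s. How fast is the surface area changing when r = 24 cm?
2304π cm²/s

S = 4πr²
dS/dt = dS/dr · dr/dt = 8πr · 12
At r = 24: dS/dt = 2304π cm²/s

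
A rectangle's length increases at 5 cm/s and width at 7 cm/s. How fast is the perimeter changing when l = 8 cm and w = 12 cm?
24 cm/s

P = 2(l + w)
dP/dt = 2(dl/dt + dw/dt) = 2(5 + 7) = 24 cm/s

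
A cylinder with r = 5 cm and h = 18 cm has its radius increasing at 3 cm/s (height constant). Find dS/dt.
168π cm²/s

S = 2πrh + 2πr² (lateral + bases)
dS/dt = (2πh + 4πr)·dr/dt = (2π·18 + 4π·5)·3
= 168π cm²/s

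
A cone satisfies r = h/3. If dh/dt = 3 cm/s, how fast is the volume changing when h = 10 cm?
100π/3 cm³/s

V = (1/3)π(h/3)²h = πh³/27
dV/dt = πh²/9 · 3
At h = 10: dV/dt = 100π/3 cm³/s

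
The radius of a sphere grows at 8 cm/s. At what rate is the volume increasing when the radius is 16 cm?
8192π cm³/s

V = (4/3)πr³
dV/dt = dV/dr · dr/dt = 4πr² · 8
At r = 16: dV/dt = 8192π cm³/s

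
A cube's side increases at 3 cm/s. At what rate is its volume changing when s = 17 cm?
2601 cm³/s

V = s³
dV/dt = 3s² · ds/dt = 3·17²·3 = 2601 cm³/s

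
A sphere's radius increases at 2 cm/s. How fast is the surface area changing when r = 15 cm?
240π cm²/s

S = 4πr²
dS/dt = dS/dr · dr/dt = 8πr · 2
At r = 15: dS/dt = 240π cm²/s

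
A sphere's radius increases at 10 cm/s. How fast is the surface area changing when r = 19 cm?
1520π cm²/s

S = 4πr²
dS/dt = dS/dr · dr/dt = 8πr · 10
At r = 19: dS/dt = 1520π cm²/s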